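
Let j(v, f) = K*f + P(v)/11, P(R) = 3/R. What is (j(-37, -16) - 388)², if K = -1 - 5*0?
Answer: 22924079649/165649 ≈ 1.3839e+5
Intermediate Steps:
K = -1 (K = -1 + 0 = -1)
j(v, f) = -f + 3/(11*v) (j(v, f) = -f + (3/v)/11 = -f + (3/v)*(1/11) = -f + 3/(11*v))
(j(-37, -16) - 388)² = ((-1*(-16) + (3/11)/(-37)) - 388)² = ((16 + (3/11)*(-1/37)) - 388)² = ((16 - 3/407) - 388)² = (6509/407 - 388)² = (-151407/407)² = 22924079649/165649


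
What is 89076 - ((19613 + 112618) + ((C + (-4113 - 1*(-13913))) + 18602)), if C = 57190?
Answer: -128747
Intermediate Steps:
89076 - ((19613 + 112618) + ((C + (-4113 - 1*(-13913))) + 18602)) = 89076 - ((19613 + 112618) + ((57190 + (-4113 - 1*(-13913))) + 18602)) = 89076 - (132231 + ((57190 + (-4113 + 13913)) + 18602)) = 89076 - (132231 + ((57190 + 9800) + 18602)) = 89076 - (132231 + (66990 + 18602)) = 89076 - (132231 + 85592) = 89076 - 1*217823 = 89076 - 217823 = -128747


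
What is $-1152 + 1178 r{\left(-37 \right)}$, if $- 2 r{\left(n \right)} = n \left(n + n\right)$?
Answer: $-1613834$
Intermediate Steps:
$r{\left(n \right)} = - n^{2}$ ($r{\left(n \right)} = - \frac{n \left(n + n\right)}{2} = - \frac{n 2 n}{2} = - \frac{2 n^{2}}{2} = - n^{2}$)
$-1152 + 1178 r{\left(-37 \right)} = -1152 + 1178 \left(- \left(-37\right)^{2}\right) = -1152 + 1178 \left(\left(-1\right) 1369\right) = -1152 + 1178 \left(-1369\right) = -1152 - 1612682 = -1613834$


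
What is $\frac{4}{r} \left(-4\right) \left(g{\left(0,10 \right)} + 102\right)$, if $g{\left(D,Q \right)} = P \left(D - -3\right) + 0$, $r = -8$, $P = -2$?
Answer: $192$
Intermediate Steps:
$g{\left(D,Q \right)} = -6 - 2 D$ ($g{\left(D,Q \right)} = - 2 \left(D - -3\right) + 0 = - 2 \left(D + 3\right) + 0 = - 2 \left(3 + D\right) + 0 = \left(-6 - 2 D\right) + 0 = -6 - 2 D$)
$\frac{4}{r} \left(-4\right) \left(g{\left(0,10 \right)} + 102\right) = \frac{4}{-8} \left(-4\right) \left(\left(-6 - 0\right) + 102\right) = 4 \left(- \frac{1}{8}\right) \left(-4\right) \left(\left(-6 + 0\right) + 102\right) = \left(- \frac{1}{2}\right) \left(-4\right) \left(-6 + 102\right) = 2 \cdot 96 = 192$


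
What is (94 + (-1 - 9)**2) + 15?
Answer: 209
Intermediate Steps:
(94 + (-1 - 9)**2) + 15 = (94 + (-10)**2) + 15 = (94 + 100) + 15 = 194 + 15 = 209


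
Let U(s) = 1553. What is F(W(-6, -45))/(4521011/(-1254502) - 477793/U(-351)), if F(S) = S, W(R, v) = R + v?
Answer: 99360321906/606413404169 ≈ 0.16385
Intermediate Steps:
F(W(-6, -45))/(4521011/(-1254502) - 477793/U(-351)) = (-6 - 45)/(4521011/(-1254502) - 477793/1553) = -51/(4521011*(-1/1254502) - 477793*1/1553) = -51/(-4521011/1254502 - 477793/1553) = -51/(-606413404169/1948241606) = -51*(-1948241606/606413404169) = 99360321906/606413404169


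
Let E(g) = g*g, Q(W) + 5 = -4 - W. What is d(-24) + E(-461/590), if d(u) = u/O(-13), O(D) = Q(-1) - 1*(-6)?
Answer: 4389721/348100 ≈ 12.611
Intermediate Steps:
Q(W) = -9 - W (Q(W) = -5 + (-4 - W) = -9 - W)
O(D) = -2 (O(D) = (-9 - 1*(-1)) - 1*(-6) = (-9 + 1) + 6 = -8 + 6 = -2)
E(g) = g²
d(u) = -u/2 (d(u) = u/(-2) = u*(-½) = -u/2)
d(-24) + E(-461/590) = -½*(-24) + (-461/590)² = 12 + (-461/590)² = 12 + 212521/348100 = 4389721/348100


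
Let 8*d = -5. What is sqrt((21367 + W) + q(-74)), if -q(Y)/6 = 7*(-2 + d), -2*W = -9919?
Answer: sqrt(105747)/2 ≈ 162.59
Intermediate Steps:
d = -5/8 (d = (1/8)*(-5) = -5/8 ≈ -0.62500)
W = 9919/2 (W = -1/2*(-9919) = 9919/2 ≈ 4959.5)
q(Y) = 441/4 (q(Y) = -42*(-2 - 5/8) = -42*(-21)/8 = -6*(-147/8) = 441/4)
sqrt((21367 + W) + q(-74)) = sqrt((21367 + 9919/2) + 441/4) = sqrt(52653/2 + 441/4) = sqrt(105747/4) = sqrt(105747)/2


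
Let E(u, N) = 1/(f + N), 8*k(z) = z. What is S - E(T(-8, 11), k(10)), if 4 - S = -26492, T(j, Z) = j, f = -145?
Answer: 15235204/575 ≈ 26496.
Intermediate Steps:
k(z) = z/8
E(u, N) = 1/(-145 + N)
S = 26496 (S = 4 - 1*(-26492) = 4 + 26492 = 26496)
S - E(T(-8, 11), k(10)) = 26496 - 1/(-145 + (⅛)*10) = 26496 - 1/(-145 + 5/4) = 26496 - 1/(-575/4) = 26496 - 1*(-4/575) = 26496 + 4/575 = 15235204/575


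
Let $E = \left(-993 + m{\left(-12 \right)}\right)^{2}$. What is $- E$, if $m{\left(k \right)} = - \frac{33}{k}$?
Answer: $- \frac{15689521}{16} \approx -9.806 \cdot 10^{5}$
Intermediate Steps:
$E = \frac{15689521}{16}$ ($E = \left(-993 - \frac{33}{-12}\right)^{2} = \left(-993 - - \frac{11}{4}\right)^{2} = \left(-993 + \frac{11}{4}\right)^{2} = \left(- \frac{3961}{4}\right)^{2} = \frac{15689521}{16} \approx 9.806 \cdot 10^{5}$)
$- E = \left(-1\right) \frac{15689521}{16} = - \frac{15689521}{16}$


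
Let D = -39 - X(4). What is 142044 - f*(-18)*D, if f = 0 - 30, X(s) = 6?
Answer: 166344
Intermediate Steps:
D = -45 (D = -39 - 1*6 = -39 - 6 = -45)
f = -30
142044 - f*(-18)*D = 142044 - (-30*(-18))*(-45) = 142044 - 540*(-45) = 142044 - 1*(-24300) = 142044 + 24300 = 166344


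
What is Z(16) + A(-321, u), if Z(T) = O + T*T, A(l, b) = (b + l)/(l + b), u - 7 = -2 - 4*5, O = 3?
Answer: 260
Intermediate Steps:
u = -15 (u = 7 + (-2 - 4*5) = 7 + (-2 - 20) = 7 - 22 = -15)
A(l, b) = 1 (A(l, b) = (b + l)/(b + l) = 1)
Z(T) = 3 + T² (Z(T) = 3 + T*T = 3 + T²)
Z(16) + A(-321, u) = (3 + 16²) + 1 = (3 + 256) + 1 = 259 + 1 = 260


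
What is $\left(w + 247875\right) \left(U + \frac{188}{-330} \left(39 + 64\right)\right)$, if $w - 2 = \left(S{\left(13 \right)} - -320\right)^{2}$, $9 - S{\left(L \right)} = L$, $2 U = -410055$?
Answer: $- \frac{7844675542929}{110} \approx -7.1315 \cdot 10^{10}$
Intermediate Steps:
$U = - \frac{410055}{2}$ ($U = \frac{1}{2} \left(-410055\right) = - \frac{410055}{2} \approx -2.0503 \cdot 10^{5}$)
$S{\left(L \right)} = 9 - L$
$w = 99858$ ($w = 2 + \left(\left(9 - 13\right) - -320\right)^{2} = 2 + \left(\left(9 - 13\right) + 320\right)^{2} = 2 + \left(-4 + 320\right)^{2} = 2 + 316^{2} = 2 + 99856 = 99858$)
$\left(w + 247875\right) \left(U + \frac{188}{-330} \left(39 + 64\right)\right) = \left(99858 + 247875\right) \left(- \frac{410055}{2} + \frac{188}{-330} \left(39 + 64\right)\right) = 347733 \left(- \frac{410055}{2} + 188 \left(- \frac{1}{330}\right) 103\right) = 347733 \left(- \frac{410055}{2} - \frac{9682}{165}\right) = 347733 \left(- \frac{67678439}{330}\right) = - \frac{7844675542929}{110}$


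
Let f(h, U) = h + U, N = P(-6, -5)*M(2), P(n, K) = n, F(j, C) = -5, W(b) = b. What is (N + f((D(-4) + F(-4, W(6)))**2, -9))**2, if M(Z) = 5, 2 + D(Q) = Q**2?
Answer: 1764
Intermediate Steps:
D(Q) = -2 + Q**2
N = -30 (N = -6*5 = -30)
f(h, U) = U + h
(N + f((D(-4) + F(-4, W(6)))**2, -9))**2 = (-30 + (-9 + ((-2 + (-4)**2) - 5)**2))**2 = (-30 + (-9 + ((-2 + 16) - 5)**2))**2 = (-30 + (-9 + (14 - 5)**2))**2 = (-30 + (-9 + 9**2))**2 = (-30 + (-9 + 81))**2 = (-30 + 72)**2 = 42**2 = 1764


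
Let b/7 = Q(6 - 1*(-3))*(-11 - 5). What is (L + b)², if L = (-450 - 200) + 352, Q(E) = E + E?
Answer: 5354596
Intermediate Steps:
Q(E) = 2*E
L = -298 (L = -650 + 352 = -298)
b = -2016 (b = 7*((2*(6 - 1*(-3)))*(-11 - 5)) = 7*((2*(6 + 3))*(-16)) = 7*((2*9)*(-16)) = 7*(18*(-16)) = 7*(-288) = -2016)
(L + b)² = (-298 - 2016)² = (-2314)² = 5354596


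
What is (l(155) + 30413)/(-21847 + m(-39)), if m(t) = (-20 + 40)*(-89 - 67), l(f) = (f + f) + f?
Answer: -30878/24967 ≈ -1.2368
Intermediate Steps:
l(f) = 3*f (l(f) = 2*f + f = 3*f)
m(t) = -3120 (m(t) = 20*(-156) = -3120)
(l(155) + 30413)/(-21847 + m(-39)) = (3*155 + 30413)/(-21847 - 3120) = (465 + 30413)/(-24967) = 30878*(-1/24967) = -30878/24967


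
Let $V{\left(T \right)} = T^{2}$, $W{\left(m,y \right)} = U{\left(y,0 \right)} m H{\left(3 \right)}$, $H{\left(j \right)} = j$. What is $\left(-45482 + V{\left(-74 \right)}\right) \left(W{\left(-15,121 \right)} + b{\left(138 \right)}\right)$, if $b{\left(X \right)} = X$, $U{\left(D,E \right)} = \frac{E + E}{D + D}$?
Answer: $-5520828$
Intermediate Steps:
$U{\left(D,E \right)} = \frac{E}{D}$ ($U{\left(D,E \right)} = \frac{2 E}{2 D} = 2 E \frac{1}{2 D} = \frac{E}{D}$)
$W{\left(m,y \right)} = 0$ ($W{\left(m,y \right)} = \frac{0}{y} m 3 = 0 m 3 = 0 \cdot 3 = 0$)
$\left(-45482 + V{\left(-74 \right)}\right) \left(W{\left(-15,121 \right)} + b{\left(138 \right)}\right) = \left(-45482 + \left(-74\right)^{2}\right) \left(0 + 138\right) = \left(-45482 + 5476\right) 138 = \left(-40006\right) 138 = -5520828$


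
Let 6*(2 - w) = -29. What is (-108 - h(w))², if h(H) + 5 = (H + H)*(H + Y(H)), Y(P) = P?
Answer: 6801664/81 ≈ 83971.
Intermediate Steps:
w = 41/6 (w = 2 - ⅙*(-29) = 2 + 29/6 = 41/6 ≈ 6.8333)
h(H) = -5 + 4*H² (h(H) = -5 + (H + H)*(H + H) = -5 + (2*H)*(2*H) = -5 + 4*H²)
(-108 - h(w))² = (-108 - (-5 + 4*(41/6)²))² = (-108 - (-5 + 4*(1681/36)))² = (-108 - (-5 + 1681/9))² = (-108 - 1*1636/9)² = (-108 - 1636/9)² = (-2608/9)² = 6801664/81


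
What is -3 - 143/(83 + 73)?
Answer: -47/12 ≈ -3.9167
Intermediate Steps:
-3 - 143/(83 + 73) = -3 - 143/156 = -3 + (1/156)*(-143) = -3 - 11/12 = -47/12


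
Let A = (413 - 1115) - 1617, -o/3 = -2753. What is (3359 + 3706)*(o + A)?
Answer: 41966100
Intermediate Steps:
o = 8259 (o = -3*(-2753) = 8259)
A = -2319 (A = -702 - 1617 = -2319)
(3359 + 3706)*(o + A) = (3359 + 3706)*(8259 - 2319) = 7065*5940 = 41966100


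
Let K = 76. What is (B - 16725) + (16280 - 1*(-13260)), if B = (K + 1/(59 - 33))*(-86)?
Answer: 81584/13 ≈ 6275.7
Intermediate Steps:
B = -85011/13 (B = (76 + 1/(59 - 33))*(-86) = (76 + 1/26)*(-86) = (1977/26)*(-86) = -85011/13 ≈ -6539.3)
(B - 16725) + (16280 - 1*(-13260)) = (-85011/13 - 16725) + (16280 - 1*(-13260)) = -302436/13 + (16280 + 13260) = -302436/13 + 29540 = 81584/13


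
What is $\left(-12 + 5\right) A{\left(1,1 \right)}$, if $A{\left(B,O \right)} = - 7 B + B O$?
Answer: $42$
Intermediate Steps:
$\left(-12 + 5\right) A{\left(1,1 \right)} = \left(-12 + 5\right) 1 \left(-7 + 1\right) = - 7 \cdot 1 \left(-6\right) = \left(-7\right) \left(-6\right) = 42$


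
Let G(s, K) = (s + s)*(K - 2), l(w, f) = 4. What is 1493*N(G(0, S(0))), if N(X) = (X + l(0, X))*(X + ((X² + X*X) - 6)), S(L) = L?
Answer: -35832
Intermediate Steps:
G(s, K) = 2*s*(-2 + K) (G(s, K) = (2*s)*(-2 + K) = 2*s*(-2 + K))
N(X) = (4 + X)*(-6 + X + 2*X²) (N(X) = (X + 4)*(X + ((X² + X*X) - 6)) = (4 + X)*(X + ((X² + X²) - 6)) = (4 + X)*(X + (2*X² - 6)) = (4 + X)*(X + (-6 + 2*X²)) = (4 + X)*(-6 + X + 2*X²))
1493*N(G(0, S(0))) = 1493*(-24 - 4*0*(-2 + 0) + 2*(2*0*(-2 + 0))³ + 9*(2*0*(-2 + 0))²) = 1493*(-24 - 4*0*(-2) + 2*(2*0*(-2))³ + 9*(2*0*(-2))²) = 1493*(-24 - 2*0 + 2*0³ + 9*0²) = 1493*(-24 + 0 + 2*0 + 9*0) = 1493*(-24 + 0 + 0 + 0) = 1493*(-24) = -35832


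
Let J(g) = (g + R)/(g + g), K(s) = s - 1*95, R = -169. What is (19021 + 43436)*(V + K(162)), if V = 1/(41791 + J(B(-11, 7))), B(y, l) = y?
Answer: 1924050841656/459791 ≈ 4.1846e+6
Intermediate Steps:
K(s) = -95 + s (K(s) = s - 95 = -95 + s)
J(g) = (-169 + g)/(2*g) (J(g) = (g - 169)/(g + g) = (-169 + g)/((2*g)) = (-169 + g)*(1/(2*g)) = (-169 + g)/(2*g))
V = 11/459791 (V = 1/(41791 + (½)*(-169 - 11)/(-11)) = 1/(41791 + (½)*(-1/11)*(-180)) = 1/(41791 + 90/11) = 1/(459791/11) = 11/459791 ≈ 2.3924e-5)
(19021 + 43436)*(V + K(162)) = (19021 + 43436)*(11/459791 + (-95 + 162)) = 62457*(11/459791 + 67) = 62457*(30806008/459791) = 1924050841656/459791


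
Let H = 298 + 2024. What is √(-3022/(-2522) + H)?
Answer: √3694166333/1261 ≈ 48.200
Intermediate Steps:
H = 2322
√(-3022/(-2522) + H) = √(-3022/(-2522) + 2322) = √(-3022*(-1/2522) + 2322) = √(1511/1261 + 2322) = √(2929553/1261) = √3694166333/1261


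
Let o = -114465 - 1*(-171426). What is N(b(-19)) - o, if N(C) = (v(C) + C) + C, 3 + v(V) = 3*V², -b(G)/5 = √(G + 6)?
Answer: -57939 - 10*I*√13 ≈ -57939.0 - 36.056*I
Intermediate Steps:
b(G) = -5*√(6 + G) (b(G) = -5*√(G + 6) = -5*√(6 + G))
v(V) = -3 + 3*V²
N(C) = -3 + 2*C + 3*C² (N(C) = ((-3 + 3*C²) + C) + C = (-3 + C + 3*C²) + C = -3 + 2*C + 3*C²)
o = 56961 (o = -114465 + 171426 = 56961)
N(b(-19)) - o = (-3 + 2*(-5*√(6 - 19)) + 3*(-5*√(6 - 19))²) - 1*56961 = (-3 + 2*(-5*I*√13) + 3*(-5*I*√13)²) - 56961 = (-3 - 10*I*√13 + 3*(-325)) - 56961 = (-3 - 10*I*√13 - 975) - 56961 = (-978 - 10*I*√13) - 56961 = -57939 - 10*I*√13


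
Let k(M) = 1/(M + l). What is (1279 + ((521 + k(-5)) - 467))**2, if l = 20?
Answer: 399840016/225 ≈ 1.7771e+6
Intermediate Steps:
k(M) = 1/(20 + M) (k(M) = 1/(M + 20) = 1/(20 + M))
(1279 + ((521 + k(-5)) - 467))**2 = (1279 + ((521 + 1/(20 - 5)) - 467))**2 = (1279 + ((521 + 1/15) - 467))**2 = (1279 + (7816/15 - 467))**2 = (1279 + 811/15)**2 = (19996/15)**2 = 399840016/225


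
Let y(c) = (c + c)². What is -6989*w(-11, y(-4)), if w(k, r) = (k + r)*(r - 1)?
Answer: -23336271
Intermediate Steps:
y(c) = 4*c² (y(c) = (2*c)² = 4*c²)
w(k, r) = (-1 + r)*(k + r) (w(k, r) = (k + r)*(-1 + r) = (-1 + r)*(k + r))
-6989*w(-11, y(-4)) = -6989*((4*(-4)²)² - 1*(-11) - 4*(-4)² - 44*(-4)²) = -6989*((4*16)² + 11 - 4*16 - 44*16) = -6989*(64² + 11 - 1*64 - 11*64) = -6989*(4096 + 11 - 64 - 704) = -6989*3339 = -23336271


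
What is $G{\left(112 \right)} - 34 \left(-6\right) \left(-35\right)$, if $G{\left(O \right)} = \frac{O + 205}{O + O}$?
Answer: $- \frac{1599043}{224} \approx -7138.6$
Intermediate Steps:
$G{\left(O \right)} = \frac{205 + O}{2 O}$
$G{\left(112 \right)} - 34 \left(-6\right) \left(-35\right) = \frac{205 + 112}{2 \cdot 112} - 34 \left(-6\right) \left(-35\right) = \frac{1}{2} \cdot \frac{1}{112} \cdot 317 - \left(-204\right) \left(-35\right) = \frac{317}{224} - 7140 = - \frac{1599043}{224}$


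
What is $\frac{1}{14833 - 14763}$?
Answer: $\frac{1}{70} \approx 0.014286$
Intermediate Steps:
$\frac{1}{14833 - 14763} = \frac{1}{70}$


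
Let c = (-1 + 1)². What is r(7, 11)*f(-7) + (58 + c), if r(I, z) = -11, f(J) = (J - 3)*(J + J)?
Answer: -1482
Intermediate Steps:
f(J) = 2*J*(-3 + J) (f(J) = (-3 + J)*(2*J) = 2*J*(-3 + J))
c = 0 (c = 0² = 0)
r(7, 11)*f(-7) + (58 + c) = -22*(-7)*(-3 - 7) + (58 + 0) = -22*(-7)*(-10) + 58 = -11*140 + 58 = -1540 + 58 = -1482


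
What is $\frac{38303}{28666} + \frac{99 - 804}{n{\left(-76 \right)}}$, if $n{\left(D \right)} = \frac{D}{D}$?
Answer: $- \frac{20171227}{28666} \approx -703.66$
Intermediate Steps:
$n{\left(D \right)} = 1$
$\frac{38303}{28666} + \frac{99 - 804}{n{\left(-76 \right)}} = \frac{38303}{28666} + \frac{99 - 804}{1} = 38303 \cdot \frac{1}{28666} + \left(99 - 804\right) 1 = \frac{38303}{28666} - 705 = - \frac{20171227}{28666}$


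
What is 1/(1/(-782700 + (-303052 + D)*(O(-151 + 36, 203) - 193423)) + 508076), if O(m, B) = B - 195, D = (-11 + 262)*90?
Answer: 54244775030/27560468318142281 ≈ 1.9682e-6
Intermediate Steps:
D = 22590 (D = 251*90 = 22590)
O(m, B) = -195 + B
1/(1/(-782700 + (-303052 + D)*(O(-151 + 36, 203) - 193423)) + 508076) = 1/(1/(-782700 + (-303052 + 22590)*((-195 + 203) - 193423)) + 508076) = 1/(1/(-782700 - 280462*(8 - 193423)) + 508076) = 1/(1/(-782700 - 280462*(-193415)) + 508076) = 1/(1/(-782700 + 54245557730) + 508076) = 1/(1/54244775030 + 508076) = 1/(27560468318142281/54244775030) = 54244775030/27560468318142281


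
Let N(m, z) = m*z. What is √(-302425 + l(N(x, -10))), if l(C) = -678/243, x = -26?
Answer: I*√24496651/9 ≈ 549.93*I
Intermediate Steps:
l(C) = -226/81 (l(C) = -678*1/243 = -226/81)
√(-302425 + l(N(x, -10))) = √(-302425 - 226/81) = √(-24496651/81) = I*√24496651/9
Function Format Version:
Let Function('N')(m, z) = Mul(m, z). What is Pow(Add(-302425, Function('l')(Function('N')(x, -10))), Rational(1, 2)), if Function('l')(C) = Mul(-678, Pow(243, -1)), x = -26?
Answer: Mul(Rational(1, 9), I, Pow(24496651, Rational(1, 2))) ≈ Mul(549.93, I)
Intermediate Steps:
Function('l')(C) = Rational(-226, 81) (Function('l')(C) = Mul(-678, Rational(1, 243)) = Rational(-226, 81))
Pow(Add(-302425, Function('l')(Function('N')(x, -10))), Rational(1, 2)) = Pow(Add(-302425, Rational(-226, 81)), Rational(1, 2)) = Pow(Rational(-24496651, 81), Rational(1, 2)) = Mul(Rational(1, 9), I, Pow(24496651, Rational(1, 2)))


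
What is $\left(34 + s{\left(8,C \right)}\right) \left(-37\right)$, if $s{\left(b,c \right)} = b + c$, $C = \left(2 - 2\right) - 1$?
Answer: $-1517$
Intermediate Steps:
$C = -1$ ($C = 0 - 1 = -1$)
$\left(34 + s{\left(8,C \right)}\right) \left(-37\right) = \left(34 + \left(8 - 1\right)\right) \left(-37\right) = \left(34 + 7\right) \left(-37\right) = 41 \left(-37\right) = -1517$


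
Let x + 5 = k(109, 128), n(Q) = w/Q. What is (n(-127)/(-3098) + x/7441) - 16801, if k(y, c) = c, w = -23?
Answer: -49187091733771/2927631686 ≈ -16801.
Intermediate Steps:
n(Q) = -23/Q
x = 123 (x = -5 + 128 = 123)
(n(-127)/(-3098) + x/7441) - 16801 = (-23/(-127)/(-3098) + 123/7441) - 16801 = (-23*(-1/127)*(-1/3098) + 123*(1/7441)) - 16801 = ((23/127)*(-1/3098) + 123/7441) - 16801 = (-23/393446 + 123/7441) - 16801 = 48222715/2927631686 - 16801 = -49187091733771/2927631686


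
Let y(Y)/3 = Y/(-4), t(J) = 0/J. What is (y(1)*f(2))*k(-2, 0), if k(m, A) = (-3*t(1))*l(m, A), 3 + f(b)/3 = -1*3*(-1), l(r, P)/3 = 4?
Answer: 0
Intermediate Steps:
t(J) = 0
l(r, P) = 12 (l(r, P) = 3*4 = 12)
f(b) = 0 (f(b) = -9 + 3*(-1*3*(-1)) = -9 + 3*(-3*(-1)) = -9 + 3*3 = -9 + 9 = 0)
k(m, A) = 0 (k(m, A) = -3*0*12 = 0*12 = 0)
y(Y) = -3*Y/4 (y(Y) = 3*(Y/(-4)) = 3*(Y*(-¼)) = 3*(-Y/4) = -3*Y/4)
(y(1)*f(2))*k(-2, 0) = (-¾*1*0)*0 = -¾*0*0 = 0*0 = 0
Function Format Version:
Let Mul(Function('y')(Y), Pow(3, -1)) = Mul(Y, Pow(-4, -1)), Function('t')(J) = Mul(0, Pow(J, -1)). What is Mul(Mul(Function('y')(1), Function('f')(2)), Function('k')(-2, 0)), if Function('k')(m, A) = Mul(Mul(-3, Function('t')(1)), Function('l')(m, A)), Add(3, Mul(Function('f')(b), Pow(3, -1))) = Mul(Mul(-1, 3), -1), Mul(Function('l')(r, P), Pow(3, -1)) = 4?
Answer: 0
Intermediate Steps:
Function('t')(J) = 0
Function('l')(r, P) = 12 (Function('l')(r, P) = Mul(3, 4) = 12)
Function('f')(b) = 0 (Function('f')(b) = Add(-9, Mul(3, Mul(Mul(-1, 3), -1))) = Add(-9, Mul(3, Mul(-3, -1))) = Add(-9, Mul(3, 3)) = Add(-9, 9) = 0)
Function('k')(m, A) = 0 (Function('k')(m, A) = Mul(Mul(-3, 0), 12) = Mul(0, 12) = 0)
Function('y')(Y) = Mul(Rational(-3, 4), Y) (Function('y')(Y) = Mul(3, Mul(Y, Pow(-4, -1))) = Mul(3, Mul(Y, Rational(-1, 4))) = Mul(3, Mul(Rational(-1, 4), Y)) = Mul(Rational(-3, 4), Y))
Mul(Mul(Function('y')(1), Function('f')(2)), Function('k')(-2, 0)) = Mul(Mul(Mul(Rational(-3, 4), 1), 0), 0) = Mul(Mul(Rational(-3, 4), 0), 0) = Mul(0, 0) = 0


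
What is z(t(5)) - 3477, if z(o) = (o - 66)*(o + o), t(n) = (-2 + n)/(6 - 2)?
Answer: -28599/8 ≈ -3574.9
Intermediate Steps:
t(n) = -½ + n/4 (t(n) = (-2 + n)/4 = (-2 + n)*(¼) = -½ + n/4)
z(o) = 2*o*(-66 + o) (z(o) = (-66 + o)*(2*o) = 2*o*(-66 + o))
z(t(5)) - 3477 = 2*(-½ + (¼)*5)*(-66 + (-½ + (¼)*5)) - 3477 = 2*(-½ + 5/4)*(-66 + (-½ + 5/4)) - 3477 = 2*(¾)*(-66 + ¾) - 3477 = 2*(¾)*(-261/4) - 3477 = -783/8 - 3477 = -28599/8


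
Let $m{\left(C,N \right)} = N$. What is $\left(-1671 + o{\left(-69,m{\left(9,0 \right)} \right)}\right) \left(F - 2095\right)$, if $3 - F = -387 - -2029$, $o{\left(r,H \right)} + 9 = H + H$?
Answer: $6273120$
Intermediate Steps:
$o{\left(r,H \right)} = -9 + 2 H$ ($o{\left(r,H \right)} = -9 + \left(H + H\right) = -9 + 2 H$)
$F = -1639$ ($F = 3 - \left(-387 - -2029\right) = 3 - \left(-387 + 2029\right) = 3 - 1642 = -1639$)
$\left(-1671 + o{\left(-69,m{\left(9,0 \right)} \right)}\right) \left(F - 2095\right) = \left(-1671 + \left(-9 + 2 \cdot 0\right)\right) \left(-1639 - 2095\right) = \left(-1671 + \left(-9 + 0\right)\right) \left(-3734\right) = \left(-1671 - 9\right) \left(-3734\right) = \left(-1680\right) \left(-3734\right) = 6273120$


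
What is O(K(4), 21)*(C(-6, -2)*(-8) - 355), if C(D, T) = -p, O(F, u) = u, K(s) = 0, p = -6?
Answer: -8463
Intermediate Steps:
C(D, T) = 6 (C(D, T) = -1*(-6) = 6)
O(K(4), 21)*(C(-6, -2)*(-8) - 355) = 21*(6*(-8) - 355) = 21*(-48 - 355) = 21*(-403) = -8463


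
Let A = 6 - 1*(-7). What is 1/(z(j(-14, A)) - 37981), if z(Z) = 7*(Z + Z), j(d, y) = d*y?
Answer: -1/40529 ≈ -2.4674e-5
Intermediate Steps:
A = 13 (A = 6 + 7 = 13)
z(Z) = 14*Z (z(Z) = 7*(2*Z) = 14*Z)
1/(z(j(-14, A)) - 37981) = 1/(14*(-14*13) - 37981) = 1/(14*(-182) - 37981) = 1/(-2548 - 37981) = 1/(-40529) = -1/40529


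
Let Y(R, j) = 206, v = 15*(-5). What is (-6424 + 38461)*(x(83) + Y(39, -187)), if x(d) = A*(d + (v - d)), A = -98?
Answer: 242071572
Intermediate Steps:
v = -75
x(d) = 7350 (x(d) = -98*(d + (-75 - d)) = -98*(-75) = 7350)
(-6424 + 38461)*(x(83) + Y(39, -187)) = (-6424 + 38461)*(7350 + 206) = 32037*7556 = 242071572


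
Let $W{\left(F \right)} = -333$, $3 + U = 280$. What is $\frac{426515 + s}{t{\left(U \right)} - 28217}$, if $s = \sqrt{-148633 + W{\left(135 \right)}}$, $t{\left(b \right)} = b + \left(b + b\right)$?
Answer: $- \frac{426515}{27386} - \frac{i \sqrt{148966}}{27386} \approx -15.574 - 0.014093 i$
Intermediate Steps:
$U = 277$ ($U = -3 + 280 = 277$)
$t{\left(b \right)} = 3 b$ ($t{\left(b \right)} = b + 2 b = 3 b$)
$s = i \sqrt{148966}$ ($s = \sqrt{-148633 - 333} = \sqrt{-148966} = i \sqrt{148966} \approx 385.96 i$)
$\frac{426515 + s}{t{\left(U \right)} - 28217} = \frac{426515 + i \sqrt{148966}}{3 \cdot 277 - 28217} = \frac{426515 + i \sqrt{148966}}{831 - 28217} = \frac{426515 + i \sqrt{148966}}{-27386} = \left(426515 + i \sqrt{148966}\right) \left(- \frac{1}{27386}\right) = - \frac{426515}{27386} - \frac{i \sqrt{148966}}{27386}$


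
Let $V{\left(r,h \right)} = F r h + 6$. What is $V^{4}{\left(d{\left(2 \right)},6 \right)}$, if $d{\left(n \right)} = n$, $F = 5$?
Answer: $18974736$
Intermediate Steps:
$V{\left(r,h \right)} = 6 + 5 h r$ ($V{\left(r,h \right)} = 5 r h + 6 = 5 h r + 6 = 6 + 5 h r$)
$V^{4}{\left(d{\left(2 \right)},6 \right)} = \left(6 + 5 \cdot 6 \cdot 2\right)^{4} = \left(6 + 60\right)^{4} = 66^{4} = 18974736$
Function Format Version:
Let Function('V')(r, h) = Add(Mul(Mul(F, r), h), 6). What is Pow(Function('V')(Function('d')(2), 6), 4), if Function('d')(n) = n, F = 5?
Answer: 18974736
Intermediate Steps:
Function('V')(r, h) = Add(6, Mul(5, h, r)) (Function('V')(r, h) = Add(Mul(Mul(5, r), h), 6) = Add(Mul(5, h, r), 6) = Add(6, Mul(5, h, r)))
Pow(Function('V')(Function('d')(2), 6), 4) = Pow(Add(6, Mul(5, 6, 2)), 4) = Pow(Add(6, 60), 4) = Pow(66, 4) = 18974736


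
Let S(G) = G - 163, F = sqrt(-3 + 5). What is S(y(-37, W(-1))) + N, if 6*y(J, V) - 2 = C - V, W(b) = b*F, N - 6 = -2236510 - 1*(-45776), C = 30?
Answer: -6572657/3 + sqrt(2)/6 ≈ -2.1909e+6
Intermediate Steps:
N = -2190728 (N = 6 + (-2236510 - 1*(-45776)) = 6 + (-2236510 + 45776) = 6 - 2190734 = -2190728)
F = sqrt(2) ≈ 1.4142
W(b) = b*sqrt(2)
y(J, V) = 16/3 - V/6 (y(J, V) = 1/3 + (30 - V)/6 = 1/3 + (5 - V/6) = 16/3 - V/6)
S(G) = -163 + G
S(y(-37, W(-1))) + N = (-163 + (16/3 - (-1)*sqrt(2)/6)) - 2190728 = (-163 + (16/3 + sqrt(2)/6)) - 2190728 = (-473/3 + sqrt(2)/6) - 2190728 = -6572657/3 + sqrt(2)/6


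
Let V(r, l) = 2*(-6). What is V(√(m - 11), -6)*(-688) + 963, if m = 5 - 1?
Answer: 9219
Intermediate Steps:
m = 4
V(r, l) = -12
V(√(m - 11), -6)*(-688) + 963 = -12*(-688) + 963 = 8256 + 963 = 9219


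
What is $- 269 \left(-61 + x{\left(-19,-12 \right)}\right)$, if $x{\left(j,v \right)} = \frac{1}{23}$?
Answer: $\frac{377138}{23} \approx 16397.0$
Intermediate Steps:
$x{\left(j,v \right)} = \frac{1}{23}$
$- 269 \left(-61 + x{\left(-19,-12 \right)}\right) = - 269 \left(-61 + \frac{1}{23}\right) = \left(-269\right) \left(- \frac{1402}{23}\right) = \frac{377138}{23}$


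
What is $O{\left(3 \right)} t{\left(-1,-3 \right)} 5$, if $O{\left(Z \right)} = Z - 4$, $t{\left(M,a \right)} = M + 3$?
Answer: $-10$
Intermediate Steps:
$t{\left(M,a \right)} = 3 + M$
$O{\left(Z \right)} = -4 + Z$
$O{\left(3 \right)} t{\left(-1,-3 \right)} 5 = \left(-4 + 3\right) \left(3 - 1\right) 5 = \left(-1\right) 2 \cdot 5 = \left(-2\right) 5 = -10$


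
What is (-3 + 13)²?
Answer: 100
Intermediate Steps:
(-3 + 13)² = 10² = 100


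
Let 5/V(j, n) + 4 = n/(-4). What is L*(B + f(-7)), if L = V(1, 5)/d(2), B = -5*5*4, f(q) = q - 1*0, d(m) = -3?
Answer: -2140/63 ≈ -33.968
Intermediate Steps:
V(j, n) = 5/(-4 - n/4) (V(j, n) = 5/(-4 + n/(-4)) = 5/(-4 + n*(-¼)) = 5/(-4 - n/4))
f(q) = q (f(q) = q + 0 = q)
B = -100 (B = -25*4 = -100)
L = 20/63 (L = -20/(16 + 5)/(-3) = -20/21*(-⅓) = 20/63 ≈ 0.31746)
L*(B + f(-7)) = 20*(-100 - 7)/63 = (20/63)*(-107) = -2140/63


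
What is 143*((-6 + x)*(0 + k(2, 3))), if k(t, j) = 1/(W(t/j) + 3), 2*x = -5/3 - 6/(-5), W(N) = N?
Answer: -2431/10 ≈ -243.10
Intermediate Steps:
x = -7/30 (x = (-5/3 - 6/(-5))/2 = (-5*1/3 - 6*(-1/5))/2 = (-5/3 + 6/5)/2 = (1/2)*(-7/15) = -7/30 ≈ -0.23333)
k(t, j) = 1/(3 + t/j) (k(t, j) = 1/(t/j + 3) = 1/(3 + t/j))
143*((-6 + x)*(0 + k(2, 3))) = 143*((-6 - 7/30)*(0 + 3/(2 + 3*3))) = 143*(-187*(0 + 3/(2 + 9))/30) = 143*(-187*(0 + 3/11)/30) = 143*(-187/30*3/11) = 143*(-17/10) = -2431/10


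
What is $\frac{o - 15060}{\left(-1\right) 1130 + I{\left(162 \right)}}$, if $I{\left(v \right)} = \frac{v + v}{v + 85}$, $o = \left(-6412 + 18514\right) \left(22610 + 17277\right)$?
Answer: $- \frac{59613130629}{139393} \approx -4.2766 \cdot 10^{5}$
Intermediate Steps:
$o = 482712474$ ($o = 12102 \cdot 39887 = 482712474$)
$I{\left(v \right)} = \frac{2 v}{85 + v}$
$\frac{o - 15060}{\left(-1\right) 1130 + I{\left(162 \right)}} = \frac{482712474 - 15060}{\left(-1\right) 1130 + 2 \cdot 162 \frac{1}{85 + 162}} = \frac{482697414}{-1130 + 2 \cdot 162 \cdot \frac{1}{247}} = \frac{482697414}{-1130 + \frac{324}{247}} = \frac{482697414}{- \frac{278786}{247}} = 482697414 \left(- \frac{247}{278786}\right) = - \frac{59613130629}{139393}$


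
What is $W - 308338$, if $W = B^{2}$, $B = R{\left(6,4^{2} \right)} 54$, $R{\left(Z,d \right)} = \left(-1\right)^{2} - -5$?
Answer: $-203362$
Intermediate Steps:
$R{\left(Z,d \right)} = 6$ ($R{\left(Z,d \right)} = 1 + 5 = 6$)
$B = 324$ ($B = 6 \cdot 54 = 324$)
$W = 104976$ ($W = 324^{2} = 104976$)
$W - 308338 = 104976 - 308338 = -203362$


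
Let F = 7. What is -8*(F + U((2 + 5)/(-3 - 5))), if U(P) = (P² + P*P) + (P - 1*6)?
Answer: -53/4 ≈ -13.250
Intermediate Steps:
U(P) = -6 + P + 2*P² (U(P) = (P² + P²) + (P - 6) = 2*P² + (-6 + P) = -6 + P + 2*P²)
-8*(F + U((2 + 5)/(-3 - 5))) = -8*(7 + (-6 + (2 + 5)/(-3 - 5) + 2*((2 + 5)/(-3 - 5))²)) = -8*(7 + (-6 + 7/(-8) + 2*(7/(-8))²)) = -8*(7 + (-6 + 7*(-⅛) + 2*(7*(-⅛))²)) = -8*(7 + (-6 - 7/8 + 2*(-7/8)²)) = -8*(7 + (-6 - 7/8 + 2*(49/64))) = -8*(7 + (-6 - 7/8 + 49/32)) = -8*(7 - 171/32) = -8*53/32 = -53/4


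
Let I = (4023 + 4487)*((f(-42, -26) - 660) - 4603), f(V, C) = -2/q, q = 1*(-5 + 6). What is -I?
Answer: 44805150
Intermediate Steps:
q = 1 (q = 1*1 = 1)
f(V, C) = -2 (f(V, C) = -2/1 = -2*1 = -2)
I = -44805150 (I = (4023 + 4487)*((-2 - 660) - 4603) = 8510*(-662 - 4603) = 8510*(-5265) = -44805150)
-I = -1*(-44805150) = 44805150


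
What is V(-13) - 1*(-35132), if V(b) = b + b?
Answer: 35106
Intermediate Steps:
V(b) = 2*b
V(-13) - 1*(-35132) = 2*(-13) - 1*(-35132) = -26 + 35132 = 35106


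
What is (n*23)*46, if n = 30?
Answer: 31740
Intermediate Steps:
(n*23)*46 = (30*23)*46 = 690*46 = 31740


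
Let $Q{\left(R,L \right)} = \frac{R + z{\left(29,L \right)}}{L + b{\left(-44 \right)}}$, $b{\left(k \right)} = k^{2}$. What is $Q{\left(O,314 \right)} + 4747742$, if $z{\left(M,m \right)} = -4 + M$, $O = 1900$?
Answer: $\frac{427296857}{90} \approx 4.7477 \cdot 10^{6}$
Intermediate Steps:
$Q{\left(R,L \right)} = \frac{25 + R}{1936 + L}$ ($Q{\left(R,L \right)} = \frac{R + \left(-4 + 29\right)}{L + \left(-44\right)^{2}} = \frac{R + 25}{L + 1936} = \frac{25 + R}{1936 + L}$)
$Q{\left(O,314 \right)} + 4747742 = \frac{25 + 1900}{1936 + 314} + 4747742 = \frac{1}{2250} \cdot 1925 + 4747742 = \frac{77}{90} + 4747742 = \frac{427296857}{90}$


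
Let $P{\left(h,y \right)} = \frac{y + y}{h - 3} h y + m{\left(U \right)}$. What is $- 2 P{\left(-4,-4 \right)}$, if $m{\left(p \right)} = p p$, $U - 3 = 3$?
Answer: $- \frac{760}{7} \approx -108.57$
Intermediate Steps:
$U = 6$ ($U = 3 + 3 = 6$)
$m{\left(p \right)} = p^{2}$
$P{\left(h,y \right)} = 36 + \frac{2 h y^{2}}{-3 + h}$ ($P{\left(h,y \right)} = \frac{y + y}{h - 3} h y + 6^{2} = \frac{2 y}{-3 + h} h y + 36 = \frac{2 h y}{-3 + h} y + 36 = \frac{2 h y^{2}}{-3 + h} + 36 = 36 + \frac{2 h y^{2}}{-3 + h}$)
$- 2 P{\left(-4,-4 \right)} = - 2 \frac{2 \left(-54 + 18 \left(-4\right) - 4 \left(-4\right)^{2}\right)}{-3 - 4} = - 2 \frac{2 \left(-54 - 72 - 64\right)}{-7} = - 2 \cdot 2 \left(- \frac{1}{7}\right) \left(-54 - 72 - 64\right) = - 2 \cdot 2 \left(- \frac{1}{7}\right) \left(-190\right) = \left(-2\right) \frac{380}{7} = - \frac{760}{7}$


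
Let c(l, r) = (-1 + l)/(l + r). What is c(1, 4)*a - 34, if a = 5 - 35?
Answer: -34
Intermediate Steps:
c(l, r) = (-1 + l)/(l + r)
a = -30
c(1, 4)*a - 34 = ((-1 + 1)/(1 + 4))*(-30) - 34 = (0/5)*(-30) - 34 = ((1/5)*0)*(-30) - 34 = 0*(-30) - 34 = 0 - 34 = -34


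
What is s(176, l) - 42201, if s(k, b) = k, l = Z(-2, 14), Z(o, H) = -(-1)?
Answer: -42025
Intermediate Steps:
Z(o, H) = 1 (Z(o, H) = -1*(-1) = 1)
l = 1
s(176, l) - 42201 = 176 - 42201 = -42025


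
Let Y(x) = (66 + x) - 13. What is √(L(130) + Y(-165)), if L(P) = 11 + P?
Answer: √29 ≈ 5.3852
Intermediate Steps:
Y(x) = 53 + x
√(L(130) + Y(-165)) = √((11 + 130) + (53 - 165)) = √(141 - 112) = √29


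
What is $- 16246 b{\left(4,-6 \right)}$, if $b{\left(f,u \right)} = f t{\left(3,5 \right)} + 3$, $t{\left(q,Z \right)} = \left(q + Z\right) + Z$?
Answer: $-893530$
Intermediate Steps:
$t{\left(q,Z \right)} = q + 2 Z$ ($t{\left(q,Z \right)} = \left(Z + q\right) + Z = q + 2 Z$)
$b{\left(f,u \right)} = 3 + 13 f$ ($b{\left(f,u \right)} = f \left(3 + 2 \cdot 5\right) + 3 = f \left(3 + 10\right) + 3 = f 13 + 3 = 13 f + 3 = 3 + 13 f$)
$- 16246 b{\left(4,-6 \right)} = - 16246 \left(3 + 13 \cdot 4\right) = - 16246 \left(3 + 52\right) = \left(-16246\right) 55 = -893530$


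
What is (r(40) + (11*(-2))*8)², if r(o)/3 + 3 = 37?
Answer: 5476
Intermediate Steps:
r(o) = 102 (r(o) = -9 + 3*37 = -9 + 111 = 102)
(r(40) + (11*(-2))*8)² = (102 + (11*(-2))*8)² = (102 - 22*8)² = (102 - 176)² = (-74)² = 5476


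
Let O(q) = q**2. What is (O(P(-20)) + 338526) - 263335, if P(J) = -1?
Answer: 75192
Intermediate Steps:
(O(P(-20)) + 338526) - 263335 = ((-1)**2 + 338526) - 263335 = (1 + 338526) - 263335 = 338527 - 263335 = 75192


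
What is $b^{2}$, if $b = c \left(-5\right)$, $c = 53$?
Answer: $70225$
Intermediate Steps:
$b = -265$ ($b = 53 \left(-5\right) = -265$)
$b^{2} = \left(-265\right)^{2} = 70225$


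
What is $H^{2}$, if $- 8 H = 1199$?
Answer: $\frac{1437601}{64} \approx 22463.0$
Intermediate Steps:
$H = - \frac{1199}{8}$ ($H = \left(- \frac{1}{8}\right) 1199 = - \frac{1199}{8} \approx -149.88$)
$H^{2} = \left(- \frac{1199}{8}\right)^{2} = \frac{1437601}{64}$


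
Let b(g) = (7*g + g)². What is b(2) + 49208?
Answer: 49464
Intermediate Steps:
b(g) = 64*g² (b(g) = (8*g)² = 64*g²)
b(2) + 49208 = 64*2² + 49208 = 64*4 + 49208 = 256 + 49208 = 49464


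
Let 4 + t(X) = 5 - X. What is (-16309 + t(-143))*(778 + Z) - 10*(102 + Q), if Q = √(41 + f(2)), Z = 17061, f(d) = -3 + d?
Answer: -288368455 - 20*√10 ≈ -2.8837e+8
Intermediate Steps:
Q = 2*√10 (Q = √(41 + (-3 + 2)) = √(41 - 1) = √40 = 2*√10 ≈ 6.3246)
t(X) = 1 - X (t(X) = -4 + (5 - X) = 1 - X)
(-16309 + t(-143))*(778 + Z) - 10*(102 + Q) = (-16309 + (1 - 1*(-143)))*(778 + 17061) - 10*(102 + 2*√10) = (-16309 + (1 + 143))*17839 - (1020 + 20*√10) = (-16309 + 144)*17839 + (-1020 - 20*√10) = -16165*17839 + (-1020 - 20*√10) = -288367435 + (-1020 - 20*√10) = -288368455 - 20*√10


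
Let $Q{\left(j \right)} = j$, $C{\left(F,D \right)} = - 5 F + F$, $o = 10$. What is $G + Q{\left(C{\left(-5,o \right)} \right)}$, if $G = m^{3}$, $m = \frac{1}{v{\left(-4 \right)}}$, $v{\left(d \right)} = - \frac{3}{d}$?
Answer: $\frac{604}{27} \approx 22.37$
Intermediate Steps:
$m = \frac{4}{3}$ ($m = \frac{1}{\left(-3\right) \frac{1}{-4}} = \frac{1}{\left(-3\right) \left(- \frac{1}{4}\right)} = \frac{1}{\frac{3}{4}} = \frac{4}{3} \approx 1.3333$)
$C{\left(F,D \right)} = - 4 F$
$G = \frac{64}{27}$ ($G = \left(\frac{4}{3}\right)^{3} = \frac{64}{27} \approx 2.3704$)
$G + Q{\left(C{\left(-5,o \right)} \right)} = \frac{64}{27} - -20 = \frac{64}{27} + 20 = \frac{604}{27}$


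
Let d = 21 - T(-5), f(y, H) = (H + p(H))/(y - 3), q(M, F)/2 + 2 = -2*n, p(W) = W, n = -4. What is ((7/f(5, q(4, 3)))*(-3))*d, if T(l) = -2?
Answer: -161/4 ≈ -40.250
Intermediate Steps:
q(M, F) = 12 (q(M, F) = -4 + 2*(-2*(-4)) = -4 + 2*8 = -4 + 16 = 12)
f(y, H) = 2*H/(-3 + y) (f(y, H) = (H + H)/(y - 3) = (2*H)/(-3 + y) = 2*H/(-3 + y))
d = 23 (d = 21 - 1*(-2) = 21 + 2 = 23)
((7/f(5, q(4, 3)))*(-3))*d = ((7/((2*12/(-3 + 5))))*(-3))*23 = ((7/((2*12/2)))*(-3))*23 = ((7/((2*12*(½))))*(-3))*23 = ((7/12)*(-3))*23 = -7/4*23 = -161/4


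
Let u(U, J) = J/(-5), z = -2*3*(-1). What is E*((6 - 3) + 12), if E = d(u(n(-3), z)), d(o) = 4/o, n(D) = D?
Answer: -50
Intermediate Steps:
z = 6 (z = -6*(-1) = 6)
u(U, J) = -J/5 (u(U, J) = J*(-1/5) = -J/5)
E = -10/3 (E = 4/((-1/5*6)) = 4/(-6/5) = 4*(-5/6) = -10/3 ≈ -3.3333)
E*((6 - 3) + 12) = -10*((6 - 3) + 12)/3 = -10*(3 + 12)/3 = -10/3*15 = -50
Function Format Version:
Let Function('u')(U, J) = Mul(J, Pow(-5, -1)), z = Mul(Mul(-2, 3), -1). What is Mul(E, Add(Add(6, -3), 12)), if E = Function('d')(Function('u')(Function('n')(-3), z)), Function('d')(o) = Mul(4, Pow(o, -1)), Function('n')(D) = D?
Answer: -50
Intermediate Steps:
z = 6 (z = Mul(-6, -1) = 6)
Function('u')(U, J) = Mul(Rational(-1, 5), J) (Function('u')(U, J) = Mul(J, Rational(-1, 5)) = Mul(Rational(-1, 5), J))
E = Rational(-10, 3) (E = Mul(4, Pow(Mul(Rational(-1, 5), 6), -1)) = Mul(4, Pow(Rational(-6, 5), -1)) = Mul(4, Rational(-5, 6)) = Rational(-10, 3) ≈ -3.3333)
Mul(E, Add(Add(6, -3), 12)) = Mul(Rational(-10, 3), Add(Add(6, -3), 12)) = Mul(Rational(-10, 3), Add(3, 12)) = Mul(Rational(-10, 3), 15) = -50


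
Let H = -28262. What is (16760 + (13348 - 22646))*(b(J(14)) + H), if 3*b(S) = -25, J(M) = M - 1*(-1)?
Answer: -632859682/3 ≈ -2.1095e+8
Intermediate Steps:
J(M) = 1 + M (J(M) = M + 1 = 1 + M)
b(S) = -25/3 (b(S) = (⅓)*(-25) = -25/3)
(16760 + (13348 - 22646))*(b(J(14)) + H) = (16760 + (13348 - 22646))*(-25/3 - 28262) = (16760 - 9298)*(-84811/3) = 7462*(-84811/3) = -632859682/3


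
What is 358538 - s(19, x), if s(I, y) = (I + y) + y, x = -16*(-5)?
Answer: 358359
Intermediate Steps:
x = 80
s(I, y) = I + 2*y
358538 - s(19, x) = 358538 - (19 + 2*80) = 358538 - (19 + 160) = 358538 - 1*179 = 358538 - 179 = 358359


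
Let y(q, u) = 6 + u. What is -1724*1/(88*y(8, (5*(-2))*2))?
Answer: 431/308 ≈ 1.3994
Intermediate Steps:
-1724*1/(88*y(8, (5*(-2))*2)) = -1724*1/(88*(6 + (5*(-2))*2)) = -1724*1/(88*(6 - 10*2)) = -1724*1/(88*(6 - 20)) = -1724/((-14*88)) = -1724/(-1232) = -1724*(-1/1232) = 431/308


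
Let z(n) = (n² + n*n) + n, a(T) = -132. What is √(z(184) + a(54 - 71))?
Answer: 2*√16941 ≈ 260.32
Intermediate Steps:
z(n) = n + 2*n² (z(n) = (n² + n²) + n = 2*n² + n = n + 2*n²)
√(z(184) + a(54 - 71)) = √(184*(1 + 2*184) - 132) = √(184*(1 + 368) - 132) = √(184*369 - 132) = √(67896 - 132) = √67764 = 2*√16941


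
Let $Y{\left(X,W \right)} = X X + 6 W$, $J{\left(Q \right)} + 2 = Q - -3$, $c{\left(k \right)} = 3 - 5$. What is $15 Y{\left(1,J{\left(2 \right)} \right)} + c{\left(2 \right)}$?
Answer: $283$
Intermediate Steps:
$c{\left(k \right)} = -2$ ($c{\left(k \right)} = 3 - 5 = -2$)
$J{\left(Q \right)} = 1 + Q$ ($J{\left(Q \right)} = -2 + \left(Q - -3\right) = -2 + \left(Q + 3\right) = -2 + \left(3 + Q\right) = 1 + Q$)
$Y{\left(X,W \right)} = X^{2} + 6 W$
$15 Y{\left(1,J{\left(2 \right)} \right)} + c{\left(2 \right)} = 15 \left(1^{2} + 6 \left(1 + 2\right)\right) - 2 = 15 \left(1 + 6 \cdot 3\right) - 2 = 15 \left(1 + 18\right) - 2 = 15 \cdot 19 - 2 = 285 - 2 = 283$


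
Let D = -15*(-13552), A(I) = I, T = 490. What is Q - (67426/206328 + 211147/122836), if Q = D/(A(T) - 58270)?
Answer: -26440166255/4752094914 ≈ -5.5639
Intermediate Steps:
D = 203280
Q = -3388/963 (Q = 203280/(490 - 58270) = 203280/(-57780) = 203280*(-1/57780) = -3388/963 ≈ -3.5182)
Q - (67426/206328 + 211147/122836) = -3388/963 - (67426/206328 + 211147/122836) = -3388/963 - (67426*(1/206328) + 211147*(1/122836)) = -3388/963 - (33713/103164 + 211147/122836) = -3388/963 - 1*3240492397/1584031638 = -3388/963 - 3240492397/1584031638 = -26440166255/4752094914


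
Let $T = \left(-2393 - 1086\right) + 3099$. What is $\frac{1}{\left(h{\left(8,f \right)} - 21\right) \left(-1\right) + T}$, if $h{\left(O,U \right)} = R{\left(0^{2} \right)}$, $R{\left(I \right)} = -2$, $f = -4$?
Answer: $- \frac{1}{357} \approx -0.0028011$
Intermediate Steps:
$h{\left(O,U \right)} = -2$
$T = -380$ ($T = -3479 + 3099 = -380$)
$\frac{1}{\left(h{\left(8,f \right)} - 21\right) \left(-1\right) + T} = \frac{1}{\left(-2 - 21\right) \left(-1\right) - 380} = \frac{1}{\left(-23\right) \left(-1\right) - 380} = \frac{1}{23 - 380} = \frac{1}{-357} = - \frac{1}{357}$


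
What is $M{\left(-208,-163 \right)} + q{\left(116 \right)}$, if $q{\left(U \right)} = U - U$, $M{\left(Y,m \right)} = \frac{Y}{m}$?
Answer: $\frac{208}{163} \approx 1.2761$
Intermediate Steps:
$q{\left(U \right)} = 0$
$M{\left(-208,-163 \right)} + q{\left(116 \right)} = - \frac{208}{-163} + 0 = \left(-208\right) \left(- \frac{1}{163}\right) + 0 = \frac{208}{163} + 0 = \frac{208}{163}$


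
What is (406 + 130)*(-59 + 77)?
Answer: 9648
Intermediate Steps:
(406 + 130)*(-59 + 77) = 536*18 = 9648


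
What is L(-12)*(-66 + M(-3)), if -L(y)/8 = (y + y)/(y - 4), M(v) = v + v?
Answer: 864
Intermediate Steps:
M(v) = 2*v
L(y) = -16*y/(-4 + y) (L(y) = -8*(y + y)/(y - 4) = -8*2*y/(-4 + y) = -16*y/(-4 + y))
L(-12)*(-66 + M(-3)) = (-16*(-12)/(-4 - 12))*(-66 + 2*(-3)) = (-16*(-12)/(-16))*(-66 - 6) = -16*(-12)*(-1/16)*(-72) = -12*(-72) = 864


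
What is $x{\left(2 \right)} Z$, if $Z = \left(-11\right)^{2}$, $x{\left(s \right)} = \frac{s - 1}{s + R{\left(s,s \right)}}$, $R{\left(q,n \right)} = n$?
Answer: $\frac{121}{4} \approx 30.25$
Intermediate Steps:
$x{\left(s \right)} = \frac{-1 + s}{2 s}$ ($x{\left(s \right)} = \frac{s - 1}{s + s} = \frac{-1 + s}{2 s}$)
$Z = 121$
$x{\left(2 \right)} Z = \frac{-1 + 2}{2 \cdot 2} \cdot 121 = \frac{1}{2} \cdot \frac{1}{2} \cdot 1 \cdot 121 = \frac{1}{4} \cdot 121 = \frac{121}{4}$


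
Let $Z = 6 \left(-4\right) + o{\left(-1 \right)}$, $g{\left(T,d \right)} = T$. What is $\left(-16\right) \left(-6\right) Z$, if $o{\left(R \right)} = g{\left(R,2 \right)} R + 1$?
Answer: $-2112$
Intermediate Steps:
$o{\left(R \right)} = 1 + R^{2}$ ($o{\left(R \right)} = R R + 1 = R^{2} + 1 = 1 + R^{2}$)
$Z = -22$ ($Z = 6 \left(-4\right) + \left(1 + \left(-1\right)^{2}\right) = -24 + \left(1 + 1\right) = -24 + 2 = -22$)
$\left(-16\right) \left(-6\right) Z = \left(-16\right) \left(-6\right) \left(-22\right) = 96 \left(-22\right) = -2112$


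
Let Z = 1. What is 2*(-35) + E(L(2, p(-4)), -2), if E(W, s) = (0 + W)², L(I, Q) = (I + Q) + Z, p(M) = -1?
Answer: -66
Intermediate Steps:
L(I, Q) = 1 + I + Q (L(I, Q) = (I + Q) + 1 = 1 + I + Q)
E(W, s) = W²
2*(-35) + E(L(2, p(-4)), -2) = 2*(-35) + (1 + 2 - 1)² = -70 + 2² = -70 + 4 = -66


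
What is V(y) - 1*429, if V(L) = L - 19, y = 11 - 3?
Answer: -440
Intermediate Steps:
y = 8
V(L) = -19 + L
V(y) - 1*429 = (-19 + 8) - 1*429 = -11 - 429 = -440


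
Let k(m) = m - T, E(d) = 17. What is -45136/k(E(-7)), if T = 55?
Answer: 22568/19 ≈ 1187.8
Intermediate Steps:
k(m) = -55 + m (k(m) = m - 1*55 = m - 55 = -55 + m)
-45136/k(E(-7)) = -45136/(-55 + 17) = -45136/(-38) = -45136*(-1/38) = 22568/19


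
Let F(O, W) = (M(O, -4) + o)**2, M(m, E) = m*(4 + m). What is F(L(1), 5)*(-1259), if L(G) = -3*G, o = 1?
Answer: -5036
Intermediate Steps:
F(O, W) = (1 + O*(4 + O))**2 (F(O, W) = (O*(4 + O) + 1)**2 = (1 + O*(4 + O))**2)
F(L(1), 5)*(-1259) = (1 + (-3*1)*(4 - 3*1))**2*(-1259) = (1 - 3*(4 - 3))**2*(-1259) = (1 - 3*1)**2*(-1259) = (1 - 3)**2*(-1259) = (-2)**2*(-1259) = 4*(-1259) = -5036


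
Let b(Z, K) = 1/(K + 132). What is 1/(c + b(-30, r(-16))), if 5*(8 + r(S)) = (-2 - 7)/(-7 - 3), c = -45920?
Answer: -6209/285117230 ≈ -2.1777e-5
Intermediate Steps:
r(S) = -391/50 (r(S) = -8 + ((-2 - 7)/(-7 - 3))/5 = -8 + (-9/(-10))/5 = -8 + (-9*(-⅒))/5 = -8 + (⅕)*(9/10) = -8 + 9/50 = -391/50)
b(Z, K) = 1/(132 + K)
1/(c + b(-30, r(-16))) = 1/(-45920 + 1/(132 - 391/50)) = 1/(-45920 + 1/(6209/50)) = 1/(-45920 + 50/6209) = 1/(-285117230/6209) = -6209/285117230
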